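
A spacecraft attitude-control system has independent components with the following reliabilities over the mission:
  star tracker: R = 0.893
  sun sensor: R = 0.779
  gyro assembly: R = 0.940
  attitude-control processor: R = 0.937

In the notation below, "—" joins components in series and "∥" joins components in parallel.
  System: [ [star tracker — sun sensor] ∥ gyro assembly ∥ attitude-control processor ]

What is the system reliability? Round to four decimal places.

Series (star tracker and sun sensor): 0.893000 × 0.779000 = 0.695647
Parallel ([0.695647], gyro assembly, and attitude-control processor): 1 − (1 − 0.695647)(1 − 0.940000)(1 − 0.937000) = 0.9988

0.9988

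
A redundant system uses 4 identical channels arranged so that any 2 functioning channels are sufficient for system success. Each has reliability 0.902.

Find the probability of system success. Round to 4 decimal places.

0.9965

R = Σ_{i=2}^{4} C(4,i) p^i (1−p)^{4−i} with p = 0.902
C(4,2)·0.902^2·0.098^2 = 0.046883
C(4,3)·0.902^3·0.098^1 = 0.287677
C(4,4)·0.902^4·0.098^0 = 0.661951
Sum = 0.9965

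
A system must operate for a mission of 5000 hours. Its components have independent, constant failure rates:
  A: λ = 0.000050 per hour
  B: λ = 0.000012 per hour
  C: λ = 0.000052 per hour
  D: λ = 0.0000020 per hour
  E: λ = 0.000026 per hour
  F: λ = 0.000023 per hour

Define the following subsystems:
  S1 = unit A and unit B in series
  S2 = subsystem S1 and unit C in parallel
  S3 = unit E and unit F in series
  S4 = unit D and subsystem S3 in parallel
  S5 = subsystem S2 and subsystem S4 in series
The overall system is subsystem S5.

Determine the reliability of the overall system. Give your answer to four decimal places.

0.9369

R(A) = exp(−0.000050 × 5000) = 0.778801
R(B) = exp(−0.000012 × 5000) = 0.941765
R(C) = exp(−0.000052 × 5000) = 0.771052
R(D) = exp(−0.0000020 × 5000) = 0.990050
R(E) = exp(−0.000026 × 5000) = 0.878095
R(F) = exp(−0.000023 × 5000) = 0.891366
Series (A and B): 0.778801 × 0.941765 = 0.733448
Parallel ([0.733448] and C): 1 − (1 − 0.733448)(1 − 0.771052) = 0.938973
Series (E and F): 0.878095 × 0.891366 = 0.782704
Parallel (D and [0.782704]): 1 − (1 − 0.990050)(1 − 0.782704) = 0.997838
Series ([0.938973] and [0.997838]): 0.938973 × 0.997838 = 0.9369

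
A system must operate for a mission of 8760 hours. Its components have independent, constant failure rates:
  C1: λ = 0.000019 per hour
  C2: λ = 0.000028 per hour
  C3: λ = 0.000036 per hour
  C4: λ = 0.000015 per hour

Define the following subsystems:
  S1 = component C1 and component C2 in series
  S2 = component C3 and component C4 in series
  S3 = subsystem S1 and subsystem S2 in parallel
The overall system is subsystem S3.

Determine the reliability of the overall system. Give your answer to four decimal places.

R(C1) = exp(−0.000019 × 8760) = 0.846674
R(C2) = exp(−0.000028 × 8760) = 0.782485
R(C3) = exp(−0.000036 × 8760) = 0.729526
R(C4) = exp(−0.000015 × 8760) = 0.876867
Series (C1 and C2): 0.846674 × 0.782485 = 0.662510
Series (C3 and C4): 0.729526 × 0.876867 = 0.639697
Parallel ([0.662510] and [0.639697]): 1 − (1 − 0.662510)(1 − 0.639697) = 0.8784

0.8784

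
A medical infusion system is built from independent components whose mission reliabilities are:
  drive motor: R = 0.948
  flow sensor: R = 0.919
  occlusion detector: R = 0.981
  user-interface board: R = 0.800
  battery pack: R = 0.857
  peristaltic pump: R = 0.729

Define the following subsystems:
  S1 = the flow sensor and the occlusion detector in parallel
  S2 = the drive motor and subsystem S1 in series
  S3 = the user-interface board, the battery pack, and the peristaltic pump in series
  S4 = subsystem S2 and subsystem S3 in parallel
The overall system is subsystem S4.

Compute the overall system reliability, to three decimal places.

Parallel (flow sensor and occlusion detector): 1 − (1 − 0.91900)(1 − 0.98100) = 0.99846
Series (drive motor and [0.99846]): 0.94800 × 0.99846 = 0.94654
Series (user-interface board, battery pack, and peristaltic pump): 0.80000 × 0.85700 × 0.72900 = 0.49980
Parallel ([0.94654] and [0.49980]): 1 − (1 − 0.94654)(1 − 0.49980) = 0.973

0.973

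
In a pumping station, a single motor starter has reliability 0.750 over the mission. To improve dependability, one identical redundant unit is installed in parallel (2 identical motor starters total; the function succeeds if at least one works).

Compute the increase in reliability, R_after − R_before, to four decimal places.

R_before = 0.750
R_after = 1 − (1 − 0.750)^2 = 0.9375
ΔR = 0.9375 − 0.750 = 0.1875

0.1875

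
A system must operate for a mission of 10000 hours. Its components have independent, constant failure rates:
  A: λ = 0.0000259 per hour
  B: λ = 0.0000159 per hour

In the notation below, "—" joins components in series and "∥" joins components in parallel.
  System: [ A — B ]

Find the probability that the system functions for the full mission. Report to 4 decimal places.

0.6584

R(A) = exp(−0.0000259 × 10000) = 0.771823
R(B) = exp(−0.0000159 × 10000) = 0.852996
Series (A and B): 0.771823 × 0.852996 = 0.6584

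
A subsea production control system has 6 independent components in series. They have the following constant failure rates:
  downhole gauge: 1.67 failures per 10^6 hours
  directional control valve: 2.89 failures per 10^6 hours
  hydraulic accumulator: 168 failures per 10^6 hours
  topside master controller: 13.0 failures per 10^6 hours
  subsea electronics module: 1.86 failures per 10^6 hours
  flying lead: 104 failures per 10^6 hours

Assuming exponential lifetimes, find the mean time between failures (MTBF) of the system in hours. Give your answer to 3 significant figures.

Series of exponential components: λ_sys = Σ λ_i
λ_sys = 0.00000167 + 0.00000289 + 0.000168 + 0.0000130 + 0.00000186 + 0.000104 = 2.9142e-04 /h
MTBF = 1 / λ_sys = 3430 h

3430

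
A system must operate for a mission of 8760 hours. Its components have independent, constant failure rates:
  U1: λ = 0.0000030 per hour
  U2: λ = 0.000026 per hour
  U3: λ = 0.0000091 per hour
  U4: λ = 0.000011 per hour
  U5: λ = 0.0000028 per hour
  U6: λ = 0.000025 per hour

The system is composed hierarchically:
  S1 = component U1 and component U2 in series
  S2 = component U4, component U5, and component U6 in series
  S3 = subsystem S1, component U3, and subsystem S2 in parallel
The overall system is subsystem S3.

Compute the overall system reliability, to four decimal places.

R(U1) = exp(−0.0000030 × 8760) = 0.974062
R(U2) = exp(−0.000026 × 8760) = 0.796315
R(U3) = exp(−0.0000091 × 8760) = 0.923379
R(U4) = exp(−0.000011 × 8760) = 0.908137
R(U5) = exp(−0.0000028 × 8760) = 0.975770
R(U6) = exp(−0.000025 × 8760) = 0.803322
Series (U1 and U2): 0.974062 × 0.796315 = 0.775660
Series (U4, U5, and U6): 0.908137 × 0.975770 × 0.803322 = 0.711850
Parallel ([0.775660], U3, and [0.711850]): 1 − (1 − 0.775660)(1 − 0.923379)(1 − 0.711850) = 0.9950

0.9950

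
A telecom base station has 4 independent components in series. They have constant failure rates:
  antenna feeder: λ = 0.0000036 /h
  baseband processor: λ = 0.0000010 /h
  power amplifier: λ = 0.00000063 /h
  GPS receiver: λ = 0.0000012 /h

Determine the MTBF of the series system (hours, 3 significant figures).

Series of exponential components: λ_sys = Σ λ_i
λ_sys = 0.0000036 + 0.0000010 + 0.00000063 + 0.0000012 = 6.4300e-06 /h
MTBF = 1 / λ_sys = 156000 h

156000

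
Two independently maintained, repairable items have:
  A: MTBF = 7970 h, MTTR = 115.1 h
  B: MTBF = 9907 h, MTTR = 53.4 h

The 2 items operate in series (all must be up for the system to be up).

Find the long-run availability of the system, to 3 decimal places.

A(A) = MTBF/(MTBF+MTTR) = 7970/(7970+115.1) = 0.985764
A(B) = MTBF/(MTBF+MTTR) = 9907/(9907+53.4) = 0.994639
Series availability: 0.985764 × 0.994639 = 0.980

0.980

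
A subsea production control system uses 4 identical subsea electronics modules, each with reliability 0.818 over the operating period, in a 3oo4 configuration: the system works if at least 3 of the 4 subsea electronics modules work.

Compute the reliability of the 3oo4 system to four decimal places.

R = Σ_{i=3}^{4} C(4,i) p^i (1−p)^{4−i} with p = 0.818
C(4,3)·0.818^3·0.182^1 = 0.398466
C(4,4)·0.818^4·0.182^0 = 0.447727
Sum = 0.8462

0.8462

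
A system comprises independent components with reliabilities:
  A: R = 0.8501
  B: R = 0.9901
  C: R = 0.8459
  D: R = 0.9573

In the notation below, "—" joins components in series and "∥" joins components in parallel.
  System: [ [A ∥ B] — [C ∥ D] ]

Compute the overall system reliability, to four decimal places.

0.9919

Parallel (A and B): 1 − (1 − 0.850100)(1 − 0.990100) = 0.998516
Parallel (C and D): 1 − (1 − 0.845900)(1 − 0.957300) = 0.993420
Series ([0.998516] and [0.993420]): 0.998516 × 0.993420 = 0.9919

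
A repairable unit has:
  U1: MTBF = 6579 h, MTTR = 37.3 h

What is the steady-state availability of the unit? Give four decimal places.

A(U1) = MTBF/(MTBF+MTTR) = 6579/(6579+37.3) = 0.9944

0.9944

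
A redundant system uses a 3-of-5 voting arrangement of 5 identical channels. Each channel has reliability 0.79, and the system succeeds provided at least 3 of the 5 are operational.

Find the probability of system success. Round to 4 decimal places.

0.9341

R = Σ_{i=3}^{5} C(5,i) p^i (1−p)^{5−i} with p = 0.79
C(5,3)·0.79^3·0.21^2 = 0.217430
C(5,4)·0.79^4·0.21^1 = 0.408976
C(5,5)·0.79^5·0.21^0 = 0.307706
Sum = 0.9341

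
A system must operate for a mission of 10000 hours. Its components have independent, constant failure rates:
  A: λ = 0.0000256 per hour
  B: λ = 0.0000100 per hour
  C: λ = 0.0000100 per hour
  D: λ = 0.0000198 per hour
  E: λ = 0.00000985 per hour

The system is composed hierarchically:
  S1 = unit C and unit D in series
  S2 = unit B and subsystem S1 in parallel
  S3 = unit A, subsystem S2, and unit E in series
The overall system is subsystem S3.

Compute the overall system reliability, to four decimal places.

0.6843

R(A) = exp(−0.0000256 × 10000) = 0.774142
R(B) = exp(−0.0000100 × 10000) = 0.904837
R(C) = exp(−0.0000100 × 10000) = 0.904837
R(D) = exp(−0.0000198 × 10000) = 0.820370
R(E) = exp(−0.00000985 × 10000) = 0.906196
Series (C and D): 0.904837 × 0.820370 = 0.742301
Parallel (B and [0.742301]): 1 − (1 − 0.904837)(1 − 0.742301) = 0.975477
Series (A, [0.975477], and E): 0.774142 × 0.975477 × 0.906196 = 0.6843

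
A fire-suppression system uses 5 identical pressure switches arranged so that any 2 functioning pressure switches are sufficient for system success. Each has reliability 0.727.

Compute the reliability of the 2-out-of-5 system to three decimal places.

R = Σ_{i=2}^{5} C(5,i) p^i (1−p)^{5−i} with p = 0.727
C(5,2)·0.727^2·0.273^3 = 0.10754
C(5,3)·0.727^3·0.273^2 = 0.28637
C(5,4)·0.727^4·0.273^1 = 0.38130
C(5,5)·0.727^5·0.273^0 = 0.20308
Sum = 0.978

0.978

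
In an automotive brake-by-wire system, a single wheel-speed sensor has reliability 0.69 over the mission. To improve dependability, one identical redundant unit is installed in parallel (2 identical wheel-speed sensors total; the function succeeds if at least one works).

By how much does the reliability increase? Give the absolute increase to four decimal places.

R_before = 0.69
R_after = 1 − (1 − 0.69)^2 = 0.9039
ΔR = 0.9039 − 0.69 = 0.2139

0.2139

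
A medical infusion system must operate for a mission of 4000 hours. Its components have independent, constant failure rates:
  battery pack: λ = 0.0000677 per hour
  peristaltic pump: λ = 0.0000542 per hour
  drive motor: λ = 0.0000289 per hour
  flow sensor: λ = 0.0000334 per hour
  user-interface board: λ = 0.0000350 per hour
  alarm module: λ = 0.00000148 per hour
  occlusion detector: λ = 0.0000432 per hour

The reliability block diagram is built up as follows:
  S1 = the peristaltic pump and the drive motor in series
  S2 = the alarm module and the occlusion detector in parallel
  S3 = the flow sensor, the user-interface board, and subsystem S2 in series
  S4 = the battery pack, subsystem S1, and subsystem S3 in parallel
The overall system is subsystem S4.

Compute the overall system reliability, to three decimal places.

0.984

R(battery pack) = exp(−0.0000677 × 4000) = 0.76277
R(peristaltic pump) = exp(−0.0000542 × 4000) = 0.80509
R(drive motor) = exp(−0.0000289 × 4000) = 0.89083
R(flow sensor) = exp(−0.0000334 × 4000) = 0.87494
R(user-interface board) = exp(−0.0000350 × 4000) = 0.86936
R(alarm module) = exp(−0.00000148 × 4000) = 0.99410
R(occlusion detector) = exp(−0.0000432 × 4000) = 0.84131
Series (peristaltic pump and drive motor): 0.80509 × 0.89083 = 0.71720
Parallel (alarm module and occlusion detector): 1 − (1 − 0.99410)(1 − 0.84131) = 0.99906
Series (flow sensor, user-interface board, and [0.99906]): 0.87494 × 0.86936 × 0.99906 = 0.75992
Parallel (battery pack, [0.71720], and [0.75992]): 1 − (1 − 0.76277)(1 − 0.71720)(1 − 0.75992) = 0.984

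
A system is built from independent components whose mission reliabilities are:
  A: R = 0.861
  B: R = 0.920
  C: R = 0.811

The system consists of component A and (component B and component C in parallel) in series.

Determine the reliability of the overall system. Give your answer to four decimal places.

0.8480

Parallel (B and C): 1 − (1 − 0.920000)(1 − 0.811000) = 0.984880
Series (A and [0.984880]): 0.861000 × 0.984880 = 0.8480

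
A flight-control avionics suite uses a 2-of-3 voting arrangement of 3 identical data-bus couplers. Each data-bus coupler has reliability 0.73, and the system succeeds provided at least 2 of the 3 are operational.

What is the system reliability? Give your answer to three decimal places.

R = Σ_{i=2}^{3} C(3,i) p^i (1−p)^{3−i} with p = 0.73
C(3,2)·0.73^2·0.27^1 = 0.43165
C(3,3)·0.73^3·0.27^0 = 0.38902
Sum = 0.821

0.821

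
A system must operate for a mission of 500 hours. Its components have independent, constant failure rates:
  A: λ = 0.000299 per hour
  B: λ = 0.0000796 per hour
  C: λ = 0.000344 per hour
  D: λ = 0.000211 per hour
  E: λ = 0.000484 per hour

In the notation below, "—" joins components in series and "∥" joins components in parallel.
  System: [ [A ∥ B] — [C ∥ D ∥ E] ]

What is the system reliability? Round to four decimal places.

0.9912

R(A) = exp(−0.000299 × 500) = 0.861138
R(B) = exp(−0.0000796 × 500) = 0.960982
R(C) = exp(−0.000344 × 500) = 0.841979
R(D) = exp(−0.000211 × 500) = 0.899874
R(E) = exp(−0.000484 × 500) = 0.785056
Parallel (A and B): 1 − (1 − 0.861138)(1 − 0.960982) = 0.994582
Parallel (C, D, and E): 1 − (1 − 0.841979)(1 − 0.899874)(1 − 0.785056) = 0.996599
Series ([0.994582] and [0.996599]): 0.994582 × 0.996599 = 0.9912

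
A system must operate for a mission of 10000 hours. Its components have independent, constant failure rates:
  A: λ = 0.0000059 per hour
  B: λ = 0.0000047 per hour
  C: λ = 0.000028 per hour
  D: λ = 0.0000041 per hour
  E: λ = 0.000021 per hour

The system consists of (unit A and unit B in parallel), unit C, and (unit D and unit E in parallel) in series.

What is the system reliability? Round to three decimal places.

0.748

R(A) = exp(−0.0000059 × 10000) = 0.94271
R(B) = exp(−0.0000047 × 10000) = 0.95409
R(C) = exp(−0.000028 × 10000) = 0.75578
R(D) = exp(−0.0000041 × 10000) = 0.95983
R(E) = exp(−0.000021 × 10000) = 0.81058
Parallel (A and B): 1 − (1 − 0.94271)(1 − 0.95409) = 0.99737
Parallel (D and E): 1 − (1 − 0.95983)(1 − 0.81058) = 0.99239
Series ([0.99737], C, and [0.99239]): 0.99737 × 0.75578 × 0.99239 = 0.748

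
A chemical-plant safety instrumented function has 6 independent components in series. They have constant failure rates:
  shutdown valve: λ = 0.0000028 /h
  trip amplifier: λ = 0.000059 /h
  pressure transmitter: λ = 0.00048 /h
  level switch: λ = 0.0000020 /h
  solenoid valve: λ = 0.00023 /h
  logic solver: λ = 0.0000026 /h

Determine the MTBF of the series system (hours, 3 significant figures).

Series of exponential components: λ_sys = Σ λ_i
λ_sys = 0.0000028 + 0.000059 + 0.00048 + 0.0000020 + 0.00023 + 0.0000026 = 7.7640e-04 /h
MTBF = 1 / λ_sys = 1290 h

1290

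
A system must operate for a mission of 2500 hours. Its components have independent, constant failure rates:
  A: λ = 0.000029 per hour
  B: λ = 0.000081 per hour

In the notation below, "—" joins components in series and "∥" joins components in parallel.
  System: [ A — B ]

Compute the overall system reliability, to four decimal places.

0.7596

R(A) = exp(−0.000029 × 2500) = 0.930066
R(B) = exp(−0.000081 × 2500) = 0.816686
Series (A and B): 0.930066 × 0.816686 = 0.7596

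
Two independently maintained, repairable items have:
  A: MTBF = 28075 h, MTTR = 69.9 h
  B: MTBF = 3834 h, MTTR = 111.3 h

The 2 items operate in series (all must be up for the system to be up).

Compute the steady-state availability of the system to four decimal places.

0.9694

A(A) = MTBF/(MTBF+MTTR) = 28075/(28075+69.9) = 0.997516
A(B) = MTBF/(MTBF+MTTR) = 3834/(3834+111.3) = 0.971789
Series availability: 0.997516 × 0.971789 = 0.9694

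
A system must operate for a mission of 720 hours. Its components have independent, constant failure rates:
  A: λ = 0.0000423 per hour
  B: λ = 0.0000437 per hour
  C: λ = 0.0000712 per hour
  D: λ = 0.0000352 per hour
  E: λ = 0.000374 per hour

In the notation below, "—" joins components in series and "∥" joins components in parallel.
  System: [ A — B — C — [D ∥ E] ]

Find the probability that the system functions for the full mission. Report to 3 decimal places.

R(A) = exp(−0.0000423 × 720) = 0.97000
R(B) = exp(−0.0000437 × 720) = 0.96903
R(C) = exp(−0.0000712 × 720) = 0.95003
R(D) = exp(−0.0000352 × 720) = 0.97497
R(E) = exp(−0.000374 × 720) = 0.76393
Parallel (D and E): 1 − (1 − 0.97497)(1 − 0.76393) = 0.99409
Series (A, B, C, and [0.99409]): 0.97000 × 0.96903 × 0.95003 × 0.99409 = 0.888

0.888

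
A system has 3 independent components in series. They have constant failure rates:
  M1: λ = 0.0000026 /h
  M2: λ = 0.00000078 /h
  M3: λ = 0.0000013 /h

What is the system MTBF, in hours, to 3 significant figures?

Series of exponential components: λ_sys = Σ λ_i
λ_sys = 0.0000026 + 0.00000078 + 0.0000013 = 4.6800e-06 /h
MTBF = 1 / λ_sys = 214000 h

214000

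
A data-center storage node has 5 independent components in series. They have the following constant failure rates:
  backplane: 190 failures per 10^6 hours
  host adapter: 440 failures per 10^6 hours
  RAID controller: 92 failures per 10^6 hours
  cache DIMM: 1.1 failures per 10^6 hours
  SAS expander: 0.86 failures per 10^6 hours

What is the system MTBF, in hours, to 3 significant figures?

Series of exponential components: λ_sys = Σ λ_i
λ_sys = 0.00019 + 0.00044 + 0.000092 + 0.0000011 + 0.00000086 = 7.2396e-04 /h
MTBF = 1 / λ_sys = 1380 h

1380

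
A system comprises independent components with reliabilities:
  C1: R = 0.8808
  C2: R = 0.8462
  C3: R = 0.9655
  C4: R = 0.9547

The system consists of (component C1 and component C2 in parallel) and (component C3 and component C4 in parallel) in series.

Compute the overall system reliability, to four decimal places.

Parallel (C1 and C2): 1 − (1 − 0.880800)(1 − 0.846200) = 0.981667
Parallel (C3 and C4): 1 − (1 − 0.965500)(1 − 0.954700) = 0.998437
Series ([0.981667] and [0.998437]): 0.981667 × 0.998437 = 0.9801

0.9801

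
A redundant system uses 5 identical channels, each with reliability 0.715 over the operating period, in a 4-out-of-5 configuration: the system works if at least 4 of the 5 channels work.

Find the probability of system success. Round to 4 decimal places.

R = Σ_{i=4}^{5} C(5,i) p^i (1−p)^{5−i} with p = 0.715
C(5,4)·0.715^4·0.285^1 = 0.372425
C(5,5)·0.715^5·0.285^0 = 0.186866
Sum = 0.5593

0.5593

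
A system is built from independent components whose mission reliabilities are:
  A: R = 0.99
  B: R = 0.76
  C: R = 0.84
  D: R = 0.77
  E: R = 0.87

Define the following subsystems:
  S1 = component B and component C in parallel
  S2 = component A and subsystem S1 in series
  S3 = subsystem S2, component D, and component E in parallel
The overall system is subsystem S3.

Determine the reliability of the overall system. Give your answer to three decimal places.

0.999

Parallel (B and C): 1 − (1 − 0.76000)(1 − 0.84000) = 0.96160
Series (A and [0.96160]): 0.99000 × 0.96160 = 0.95198
Parallel ([0.95198], D, and E): 1 − (1 − 0.95198)(1 − 0.77000)(1 − 0.87000) = 0.999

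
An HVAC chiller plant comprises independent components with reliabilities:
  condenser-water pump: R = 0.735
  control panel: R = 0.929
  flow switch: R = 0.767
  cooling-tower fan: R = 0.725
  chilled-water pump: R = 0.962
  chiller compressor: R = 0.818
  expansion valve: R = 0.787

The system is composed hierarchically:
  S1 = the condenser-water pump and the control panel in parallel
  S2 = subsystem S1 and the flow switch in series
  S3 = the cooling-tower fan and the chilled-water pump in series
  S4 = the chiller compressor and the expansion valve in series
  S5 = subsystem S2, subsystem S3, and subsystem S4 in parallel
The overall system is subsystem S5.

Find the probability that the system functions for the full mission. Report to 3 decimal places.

0.973

Parallel (condenser-water pump and control panel): 1 − (1 − 0.73500)(1 − 0.92900) = 0.98119
Series ([0.98119] and flow switch): 0.98119 × 0.76700 = 0.75257
Series (cooling-tower fan and chilled-water pump): 0.72500 × 0.96200 = 0.69745
Series (chiller compressor and expansion valve): 0.81800 × 0.78700 = 0.64377
Parallel ([0.75257], [0.69745], and [0.64377]): 1 − (1 − 0.75257)(1 − 0.69745)(1 − 0.64377) = 0.973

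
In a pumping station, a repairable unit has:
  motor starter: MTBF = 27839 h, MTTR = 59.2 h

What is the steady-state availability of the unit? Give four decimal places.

0.9979

A(motor starter) = MTBF/(MTBF+MTTR) = 27839/(27839+59.2) = 0.9979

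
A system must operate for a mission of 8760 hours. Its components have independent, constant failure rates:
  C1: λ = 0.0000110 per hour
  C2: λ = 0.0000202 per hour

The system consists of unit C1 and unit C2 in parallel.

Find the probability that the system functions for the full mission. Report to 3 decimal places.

R(C1) = exp(−0.0000110 × 8760) = 0.90814
R(C2) = exp(−0.0000202 × 8760) = 0.83782
Parallel (C1 and C2): 1 − (1 − 0.90814)(1 − 0.83782) = 0.985

0.985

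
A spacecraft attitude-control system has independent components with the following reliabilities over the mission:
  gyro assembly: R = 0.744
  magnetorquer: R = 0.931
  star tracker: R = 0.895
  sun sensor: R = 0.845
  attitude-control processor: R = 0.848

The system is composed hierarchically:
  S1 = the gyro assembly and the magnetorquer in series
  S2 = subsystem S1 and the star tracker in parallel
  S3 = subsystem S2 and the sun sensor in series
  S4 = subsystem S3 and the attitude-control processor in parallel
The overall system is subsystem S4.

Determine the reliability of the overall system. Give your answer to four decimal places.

0.9723

Series (gyro assembly and magnetorquer): 0.744000 × 0.931000 = 0.692664
Parallel ([0.692664] and star tracker): 1 − (1 − 0.692664)(1 − 0.895000) = 0.967730
Series ([0.967730] and sun sensor): 0.967730 × 0.845000 = 0.817732
Parallel ([0.817732] and attitude-control processor): 1 − (1 − 0.817732)(1 − 0.848000) = 0.9723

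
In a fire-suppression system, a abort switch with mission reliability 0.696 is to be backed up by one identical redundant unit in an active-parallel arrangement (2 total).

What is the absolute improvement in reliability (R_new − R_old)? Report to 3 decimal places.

0.212

R_before = 0.696
R_after = 1 − (1 − 0.696)^2 = 0.908
ΔR = 0.908 − 0.696 = 0.212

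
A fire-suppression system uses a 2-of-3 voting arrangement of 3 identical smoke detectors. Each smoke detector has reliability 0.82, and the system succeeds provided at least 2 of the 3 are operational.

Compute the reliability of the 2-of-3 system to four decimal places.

R = Σ_{i=2}^{3} C(3,i) p^i (1−p)^{3−i} with p = 0.82
C(3,2)·0.82^2·0.18^1 = 0.363096
C(3,3)·0.82^3·0.18^0 = 0.551368
Sum = 0.9145

0.9145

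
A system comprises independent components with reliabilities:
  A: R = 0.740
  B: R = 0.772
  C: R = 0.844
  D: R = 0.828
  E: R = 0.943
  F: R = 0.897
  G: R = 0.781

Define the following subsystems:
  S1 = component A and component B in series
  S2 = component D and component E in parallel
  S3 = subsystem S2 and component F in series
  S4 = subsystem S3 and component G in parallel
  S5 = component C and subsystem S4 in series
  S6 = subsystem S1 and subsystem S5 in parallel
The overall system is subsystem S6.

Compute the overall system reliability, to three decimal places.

Series (A and B): 0.74000 × 0.77200 = 0.57128
Parallel (D and E): 1 − (1 − 0.82800)(1 − 0.94300) = 0.99020
Series ([0.99020] and F): 0.99020 × 0.89700 = 0.88821
Parallel ([0.88821] and G): 1 − (1 − 0.88821)(1 − 0.78100) = 0.97552
Series (C and [0.97552]): 0.84400 × 0.97552 = 0.82334
Parallel ([0.57128] and [0.82334]): 1 − (1 − 0.57128)(1 − 0.82334) = 0.924

0.924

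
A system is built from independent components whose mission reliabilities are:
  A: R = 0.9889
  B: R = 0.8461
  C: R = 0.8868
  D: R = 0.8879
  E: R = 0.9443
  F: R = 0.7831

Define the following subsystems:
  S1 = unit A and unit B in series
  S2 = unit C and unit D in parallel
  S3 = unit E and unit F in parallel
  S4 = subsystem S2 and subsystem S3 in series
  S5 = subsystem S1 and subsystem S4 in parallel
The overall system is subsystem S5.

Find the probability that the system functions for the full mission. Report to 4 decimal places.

Series (A and B): 0.988900 × 0.846100 = 0.836708
Parallel (C and D): 1 − (1 − 0.886800)(1 − 0.887900) = 0.987310
Parallel (E and F): 1 − (1 − 0.944300)(1 − 0.783100) = 0.987919
Series ([0.987310] and [0.987919]): 0.987310 × 0.987919 = 0.975382
Parallel ([0.836708] and [0.975382]): 1 − (1 − 0.836708)(1 − 0.975382) = 0.9960

0.9960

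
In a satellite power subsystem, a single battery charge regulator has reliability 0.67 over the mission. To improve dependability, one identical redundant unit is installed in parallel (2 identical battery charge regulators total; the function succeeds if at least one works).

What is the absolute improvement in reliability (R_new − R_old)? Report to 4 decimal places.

R_before = 0.67
R_after = 1 − (1 − 0.67)^2 = 0.8911
ΔR = 0.8911 − 0.67 = 0.2211

0.2211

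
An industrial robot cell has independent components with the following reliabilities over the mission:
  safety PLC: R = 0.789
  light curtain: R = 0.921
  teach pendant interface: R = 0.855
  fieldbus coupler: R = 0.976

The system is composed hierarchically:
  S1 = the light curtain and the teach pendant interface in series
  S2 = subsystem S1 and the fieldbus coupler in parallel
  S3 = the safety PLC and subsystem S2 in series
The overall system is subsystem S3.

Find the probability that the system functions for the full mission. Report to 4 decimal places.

Series (light curtain and teach pendant interface): 0.921000 × 0.855000 = 0.787455
Parallel ([0.787455] and fieldbus coupler): 1 − (1 − 0.787455)(1 − 0.976000) = 0.994899
Series (safety PLC and [0.994899]): 0.789000 × 0.994899 = 0.7850

0.7850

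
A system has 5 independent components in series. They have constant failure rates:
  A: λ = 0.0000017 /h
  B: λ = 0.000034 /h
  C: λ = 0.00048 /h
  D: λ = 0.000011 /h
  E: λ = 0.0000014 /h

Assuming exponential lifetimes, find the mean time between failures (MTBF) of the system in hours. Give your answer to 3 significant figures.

1890

Series of exponential components: λ_sys = Σ λ_i
λ_sys = 0.0000017 + 0.000034 + 0.00048 + 0.000011 + 0.0000014 = 5.2810e-04 /h
MTBF = 1 / λ_sys = 1890 h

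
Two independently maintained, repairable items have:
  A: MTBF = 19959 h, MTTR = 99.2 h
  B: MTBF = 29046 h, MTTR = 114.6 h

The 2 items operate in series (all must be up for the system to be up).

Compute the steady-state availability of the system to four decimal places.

0.9911

A(A) = MTBF/(MTBF+MTTR) = 19959/(19959+99.2) = 0.995054
A(B) = MTBF/(MTBF+MTTR) = 29046/(29046+114.6) = 0.996070
Series availability: 0.995054 × 0.996070 = 0.9911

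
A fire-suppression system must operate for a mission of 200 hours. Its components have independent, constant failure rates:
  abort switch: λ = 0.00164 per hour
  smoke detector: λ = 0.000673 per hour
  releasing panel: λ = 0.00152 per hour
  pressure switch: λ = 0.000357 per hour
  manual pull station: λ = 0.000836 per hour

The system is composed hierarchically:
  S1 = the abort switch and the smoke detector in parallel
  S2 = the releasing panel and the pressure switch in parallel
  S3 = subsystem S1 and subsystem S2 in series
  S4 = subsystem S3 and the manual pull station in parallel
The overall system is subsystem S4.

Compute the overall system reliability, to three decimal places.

0.992

R(abort switch) = exp(−0.00164 × 200) = 0.72036
R(smoke detector) = exp(−0.000673 × 200) = 0.87407
R(releasing panel) = exp(−0.00152 × 200) = 0.73786
R(pressure switch) = exp(−0.000357 × 200) = 0.93109
R(manual pull station) = exp(−0.000836 × 200) = 0.84603
Parallel (abort switch and smoke detector): 1 − (1 − 0.72036)(1 − 0.87407) = 0.96478
Parallel (releasing panel and pressure switch): 1 − (1 − 0.73786)(1 − 0.93109) = 0.98194
Series ([0.96478] and [0.98194]): 0.96478 × 0.98194 = 0.94736
Parallel ([0.94736] and manual pull station): 1 − (1 − 0.94736)(1 − 0.84603) = 0.992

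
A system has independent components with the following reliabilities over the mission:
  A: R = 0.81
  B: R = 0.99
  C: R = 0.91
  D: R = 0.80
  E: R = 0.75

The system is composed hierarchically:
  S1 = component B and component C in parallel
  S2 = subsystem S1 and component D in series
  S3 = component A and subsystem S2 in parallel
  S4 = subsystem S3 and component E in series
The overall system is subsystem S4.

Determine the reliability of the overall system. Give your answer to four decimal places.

0.7214

Parallel (B and C): 1 − (1 − 0.990000)(1 − 0.910000) = 0.999100
Series ([0.999100] and D): 0.999100 × 0.800000 = 0.799280
Parallel (A and [0.799280]): 1 − (1 − 0.810000)(1 − 0.799280) = 0.961863
Series ([0.961863] and E): 0.961863 × 0.750000 = 0.7214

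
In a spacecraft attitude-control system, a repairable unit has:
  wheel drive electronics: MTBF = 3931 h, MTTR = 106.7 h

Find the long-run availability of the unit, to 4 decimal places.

0.9736

A(wheel drive electronics) = MTBF/(MTBF+MTTR) = 3931/(3931+106.7) = 0.9736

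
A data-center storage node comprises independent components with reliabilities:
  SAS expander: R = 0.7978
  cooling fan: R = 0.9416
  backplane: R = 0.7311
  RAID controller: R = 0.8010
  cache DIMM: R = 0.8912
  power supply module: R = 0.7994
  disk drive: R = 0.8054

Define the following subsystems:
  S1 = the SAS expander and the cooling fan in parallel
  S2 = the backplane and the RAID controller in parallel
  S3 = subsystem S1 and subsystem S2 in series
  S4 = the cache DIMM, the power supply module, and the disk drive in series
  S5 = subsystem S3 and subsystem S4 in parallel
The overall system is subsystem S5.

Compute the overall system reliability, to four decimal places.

Parallel (SAS expander and cooling fan): 1 − (1 − 0.797800)(1 − 0.941600) = 0.988192
Parallel (backplane and RAID controller): 1 − (1 − 0.731100)(1 − 0.801000) = 0.946489
Series ([0.988192] and [0.946489]): 0.988192 × 0.946489 = 0.935313
Series (cache DIMM, power supply module, and disk drive): 0.891200 × 0.799400 × 0.805400 = 0.573787
Parallel ([0.935313] and [0.573787]): 1 − (1 − 0.935313)(1 − 0.573787) = 0.9724

0.9724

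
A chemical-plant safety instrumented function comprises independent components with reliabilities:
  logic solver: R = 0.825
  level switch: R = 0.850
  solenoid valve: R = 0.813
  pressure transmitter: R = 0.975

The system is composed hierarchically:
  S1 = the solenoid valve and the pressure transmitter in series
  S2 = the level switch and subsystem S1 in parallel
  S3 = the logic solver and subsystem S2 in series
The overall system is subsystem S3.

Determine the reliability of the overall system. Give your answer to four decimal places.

Series (solenoid valve and pressure transmitter): 0.813000 × 0.975000 = 0.792675
Parallel (level switch and [0.792675]): 1 − (1 − 0.850000)(1 − 0.792675) = 0.968901
Series (logic solver and [0.968901]): 0.825000 × 0.968901 = 0.7993

0.7993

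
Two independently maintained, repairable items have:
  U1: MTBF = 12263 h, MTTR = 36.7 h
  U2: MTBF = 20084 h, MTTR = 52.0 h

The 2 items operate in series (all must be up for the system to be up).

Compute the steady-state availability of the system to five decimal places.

A(U1) = MTBF/(MTBF+MTTR) = 12263/(12263+36.7) = 0.997016
A(U2) = MTBF/(MTBF+MTTR) = 20084/(20084+52.0) = 0.997418
Series availability: 0.997016 × 0.997418 = 0.99444

0.99444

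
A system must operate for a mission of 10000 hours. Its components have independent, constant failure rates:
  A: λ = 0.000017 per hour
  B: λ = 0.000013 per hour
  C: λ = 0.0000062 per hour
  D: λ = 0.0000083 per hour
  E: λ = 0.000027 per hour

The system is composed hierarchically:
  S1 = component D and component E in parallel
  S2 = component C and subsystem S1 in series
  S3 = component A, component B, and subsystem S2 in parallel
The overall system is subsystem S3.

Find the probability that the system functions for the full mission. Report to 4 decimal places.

0.9985

R(A) = exp(−0.000017 × 10000) = 0.843665
R(B) = exp(−0.000013 × 10000) = 0.878095
R(C) = exp(−0.0000062 × 10000) = 0.939883
R(D) = exp(−0.0000083 × 10000) = 0.920351
R(E) = exp(−0.000027 × 10000) = 0.763379
Parallel (D and E): 1 − (1 − 0.920351)(1 − 0.763379) = 0.981153
Series (C and [0.981153]): 0.939883 × 0.981153 = 0.922169
Parallel (A, B, and [0.922169]): 1 − (1 − 0.843665)(1 − 0.878095)(1 − 0.922169) = 0.9985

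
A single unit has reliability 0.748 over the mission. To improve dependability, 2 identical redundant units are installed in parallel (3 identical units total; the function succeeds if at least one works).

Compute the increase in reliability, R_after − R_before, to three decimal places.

0.236

R_before = 0.748
R_after = 1 − (1 − 0.748)^3 = 0.984
ΔR = 0.984 − 0.748 = 0.236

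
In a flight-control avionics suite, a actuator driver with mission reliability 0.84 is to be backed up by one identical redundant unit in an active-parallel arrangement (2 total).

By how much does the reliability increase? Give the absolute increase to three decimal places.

0.134

R_before = 0.84
R_after = 1 − (1 − 0.84)^2 = 0.974
ΔR = 0.974 − 0.84 = 0.134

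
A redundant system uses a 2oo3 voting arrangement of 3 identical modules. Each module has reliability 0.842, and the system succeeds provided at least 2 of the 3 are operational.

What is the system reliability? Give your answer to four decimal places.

0.9330

R = Σ_{i=2}^{3} C(3,i) p^i (1−p)^{3−i} with p = 0.842
C(3,2)·0.842^2·0.158^1 = 0.336049
C(3,3)·0.842^3·0.158^0 = 0.596948
Sum = 0.9330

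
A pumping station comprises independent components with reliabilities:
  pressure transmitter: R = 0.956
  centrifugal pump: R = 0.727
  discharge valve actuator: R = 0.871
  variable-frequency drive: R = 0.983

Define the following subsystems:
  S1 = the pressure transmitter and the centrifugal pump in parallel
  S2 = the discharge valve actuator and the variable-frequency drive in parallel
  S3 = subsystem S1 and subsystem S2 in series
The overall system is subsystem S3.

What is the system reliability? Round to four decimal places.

0.9858

Parallel (pressure transmitter and centrifugal pump): 1 − (1 − 0.956000)(1 − 0.727000) = 0.987988
Parallel (discharge valve actuator and variable-frequency drive): 1 − (1 − 0.871000)(1 − 0.983000) = 0.997807
Series ([0.987988] and [0.997807]): 0.987988 × 0.997807 = 0.9858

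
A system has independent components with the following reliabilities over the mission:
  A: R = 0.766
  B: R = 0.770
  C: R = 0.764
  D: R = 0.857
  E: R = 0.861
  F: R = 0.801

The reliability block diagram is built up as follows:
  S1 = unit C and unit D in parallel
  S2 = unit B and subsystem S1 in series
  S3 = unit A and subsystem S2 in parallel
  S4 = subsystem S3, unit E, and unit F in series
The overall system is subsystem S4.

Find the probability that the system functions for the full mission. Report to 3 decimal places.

0.648

Parallel (C and D): 1 − (1 − 0.76400)(1 − 0.85700) = 0.96625
Series (B and [0.96625]): 0.77000 × 0.96625 = 0.74401
Parallel (A and [0.74401]): 1 − (1 − 0.76600)(1 − 0.74401) = 0.94010
Series ([0.94010], E, and F): 0.94010 × 0.86100 × 0.80100 = 0.648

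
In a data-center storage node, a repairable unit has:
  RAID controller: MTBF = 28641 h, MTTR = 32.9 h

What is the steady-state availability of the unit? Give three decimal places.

0.999

A(RAID controller) = MTBF/(MTBF+MTTR) = 28641/(28641+32.9) = 0.999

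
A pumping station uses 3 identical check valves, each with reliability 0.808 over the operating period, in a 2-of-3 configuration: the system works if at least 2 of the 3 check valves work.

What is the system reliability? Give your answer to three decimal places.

R = Σ_{i=2}^{3} C(3,i) p^i (1−p)^{3−i} with p = 0.808
C(3,2)·0.808^2·0.192^1 = 0.37605
C(3,3)·0.808^3·0.192^0 = 0.52751
Sum = 0.904

0.904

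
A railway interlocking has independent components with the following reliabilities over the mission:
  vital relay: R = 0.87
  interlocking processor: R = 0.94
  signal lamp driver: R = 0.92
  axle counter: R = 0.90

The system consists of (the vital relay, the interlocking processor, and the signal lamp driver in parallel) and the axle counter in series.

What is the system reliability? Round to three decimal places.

0.899

Parallel (vital relay, interlocking processor, and signal lamp driver): 1 − (1 − 0.87000)(1 − 0.94000)(1 − 0.92000) = 0.99938
Series ([0.99938] and axle counter): 0.99938 × 0.90000 = 0.899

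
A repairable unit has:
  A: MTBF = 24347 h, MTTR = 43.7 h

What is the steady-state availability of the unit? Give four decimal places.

0.9982

A(A) = MTBF/(MTBF+MTTR) = 24347/(24347+43.7) = 0.9982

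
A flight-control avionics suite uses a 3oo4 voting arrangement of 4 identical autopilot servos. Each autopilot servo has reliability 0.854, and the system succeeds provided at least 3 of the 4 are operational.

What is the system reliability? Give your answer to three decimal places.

0.896

R = Σ_{i=3}^{4} C(4,i) p^i (1−p)^{4−i} with p = 0.854
C(4,3)·0.854^3·0.146^1 = 0.36374
C(4,4)·0.854^4·0.146^0 = 0.53190
Sum = 0.896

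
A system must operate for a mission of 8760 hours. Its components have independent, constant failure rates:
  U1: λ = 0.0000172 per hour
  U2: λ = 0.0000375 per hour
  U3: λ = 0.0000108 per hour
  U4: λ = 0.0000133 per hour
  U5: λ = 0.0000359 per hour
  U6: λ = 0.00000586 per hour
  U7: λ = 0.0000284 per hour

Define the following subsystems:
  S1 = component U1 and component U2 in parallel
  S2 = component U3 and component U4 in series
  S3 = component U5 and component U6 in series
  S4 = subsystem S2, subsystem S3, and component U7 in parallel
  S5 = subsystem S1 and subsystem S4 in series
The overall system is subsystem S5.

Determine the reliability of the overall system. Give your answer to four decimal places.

0.9485

R(U1) = exp(−0.0000172 × 8760) = 0.860130
R(U2) = exp(−0.0000375 × 8760) = 0.720003
R(U3) = exp(−0.0000108 × 8760) = 0.909729
R(U4) = exp(−0.0000133 × 8760) = 0.890023
R(U5) = exp(−0.0000359 × 8760) = 0.730166
R(U6) = exp(−0.00000586 × 8760) = 0.949962
R(U7) = exp(−0.0000284 × 8760) = 0.779748
Parallel (U1 and U2): 1 − (1 − 0.860130)(1 − 0.720003) = 0.960837
Series (U3 and U4): 0.909729 × 0.890023 = 0.809680
Series (U5 and U6): 0.730166 × 0.949962 = 0.693630
Parallel ([0.809680], [0.693630], and U7): 1 − (1 − 0.809680)(1 − 0.693630)(1 − 0.779748) = 0.987157
Series ([0.960837] and [0.987157]): 0.960837 × 0.987157 = 0.9485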